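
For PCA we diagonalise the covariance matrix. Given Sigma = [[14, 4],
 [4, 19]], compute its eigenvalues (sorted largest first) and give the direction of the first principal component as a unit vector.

Step 1 — characteristic polynomial of 2×2 Sigma:
  det(Sigma - λI) = λ² - trace · λ + det = 0.
  trace = 14 + 19 = 33, det = 14·19 - (4)² = 250.
Step 2 — discriminant:
  Δ = trace² - 4·det = 1089 - 1000 = 89.
Step 3 — eigenvalues:
  λ = (trace ± √Δ)/2 = (33 ± 9.434)/2,
  λ_1 = 21.217,  λ_2 = 11.783.

Step 4 — unit eigenvector for λ_1: solve (Sigma - λ_1 I)v = 0. First row:
  (14 - 21.217)·v_x + (4)·v_y = 0, i.e. (-7.217)·v_x + (4)·v_y = 0,
  so v ∝ (b, λ_1 - a) = (4, 7.217) = u.
  ||u|| = √((4)² + (7.217)²) = √(68.085) ≈ 8.2514,
  v_1 = u/||u|| ≈ (0.4848, 0.8746) (||v_1|| = 1).

λ_1 = 21.217,  λ_2 = 11.783;  v_1 ≈ (0.4848, 0.8746)


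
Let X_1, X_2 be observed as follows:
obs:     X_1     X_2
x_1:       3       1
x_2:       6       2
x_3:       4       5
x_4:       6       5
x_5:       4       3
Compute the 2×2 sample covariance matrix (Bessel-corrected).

Step 1 — column means:
  mean(X_1) = (3 + 6 + 4 + 6 + 4) / 5 = 23/5 = 4.6
  mean(X_2) = (1 + 2 + 5 + 5 + 3) / 5 = 16/5 = 3.2

Step 2 — sample covariance S[i,j] = (1/(n-1)) · Σ_k (x_{k,i} - mean_i) · (x_{k,j} - mean_j), with n-1 = 4.
  S[X_1,X_1] = ((-1.6)·(-1.6) + (1.4)·(1.4) + (-0.6)·(-0.6) + (1.4)·(1.4) + (-0.6)·(-0.6)) / 4 = 7.2/4 = 1.8
  S[X_1,X_2] = ((-1.6)·(-2.2) + (1.4)·(-1.2) + (-0.6)·(1.8) + (1.4)·(1.8) + (-0.6)·(-0.2)) / 4 = 3.4/4 = 0.85
  S[X_2,X_2] = ((-2.2)·(-2.2) + (-1.2)·(-1.2) + (1.8)·(1.8) + (1.8)·(1.8) + (-0.2)·(-0.2)) / 4 = 12.8/4 = 3.2

S is symmetric (S[j,i] = S[i,j]). Assembling:

S = [[1.8, 0.85],
 [0.85, 3.2]]


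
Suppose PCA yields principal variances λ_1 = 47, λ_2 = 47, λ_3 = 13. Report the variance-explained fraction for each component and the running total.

Step 1 — total variance = trace(Sigma) = Σ λ_i = 47 + 47 + 13 = 107.

Step 2 — fraction explained by component i = λ_i / Σ λ:
  PC1: 47/107 = 0.4393
  PC2: 47/107 = 0.4393
  PC3: 13/107 = 0.1215

Step 3 — cumulative fraction after k components = (λ_1 + ... + λ_k) / Σ λ:
  k = 1: 47/107 = 0.4393
  k = 2: (47 + 47)/107 = 94/107 = 0.8785
  k = 3: (47 + 47 + 13)/107 = 107/107 = 1

Summary (fraction, with percent):

explained: PC1 0.4393 (43.93%), PC2 0.4393 (43.93%), PC3 0.1215 (12.15%);  cumulative: 0.4393, 0.8785, 1


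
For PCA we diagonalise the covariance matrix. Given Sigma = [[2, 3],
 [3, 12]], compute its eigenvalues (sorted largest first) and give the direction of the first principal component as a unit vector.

Step 1 — characteristic polynomial of 2×2 Sigma:
  det(Sigma - λI) = λ² - trace · λ + det = 0.
  trace = 2 + 12 = 14, det = 2·12 - (3)² = 15.
Step 2 — discriminant:
  Δ = trace² - 4·det = 196 - 60 = 136.
Step 3 — eigenvalues:
  λ = (trace ± √Δ)/2 = (14 ± 11.6619)/2,
  λ_1 = 12.831,  λ_2 = 1.169.

Step 4 — unit eigenvector for λ_1: solve (Sigma - λ_1 I)v = 0. First row:
  (2 - 12.831)·v_x + (3)·v_y = 0, i.e. (-10.831)·v_x + (3)·v_y = 0,
  so v ∝ (b, λ_1 - a) = (3, 10.831) = u.
  ||u|| = √((3)² + (10.831)²) = √(126.3095) ≈ 11.2388,
  v_1 = u/||u|| ≈ (0.2669, 0.9637) (||v_1|| = 1).

λ_1 = 12.831,  λ_2 = 1.169;  v_1 ≈ (0.2669, 0.9637)


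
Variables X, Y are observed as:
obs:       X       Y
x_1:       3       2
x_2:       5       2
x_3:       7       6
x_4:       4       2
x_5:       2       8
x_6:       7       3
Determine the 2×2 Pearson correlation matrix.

Step 1 — column means:
  mean(X) = (3 + 5 + 7 + 4 + 2 + 7) / 6 = 28/6 = 4.6667
  mean(Y) = (2 + 2 + 6 + 2 + 8 + 3) / 6 = 23/6 = 3.8333

Step 2 — sample variances and covariances s[i,j] = (1/(n-1)) · Σ_k (x_{k,i} - mean_i) · (x_{k,j} - mean_j), with n-1 = 5:
  s[X,X] = ((-1.6667)·(-1.6667) + (0.3333)·(0.3333) + (2.3333)·(2.3333) + (-0.6667)·(-0.6667) + (-2.6667)·(-2.6667) + (2.3333)·(2.3333)) / 5 = 21.3333/5 = 4.2667
  s[X,Y] = ((-1.6667)·(-1.8333) + (0.3333)·(-1.8333) + (2.3333)·(2.1667) + (-0.6667)·(-1.8333) + (-2.6667)·(4.1667) + (2.3333)·(-0.8333)) / 5 = -4.3333/5 = -0.8667
  s[Y,Y] = ((-1.8333)·(-1.8333) + (-1.8333)·(-1.8333) + (2.1667)·(2.1667) + (-1.8333)·(-1.8333) + (4.1667)·(4.1667) + (-0.8333)·(-0.8333)) / 5 = 32.8333/5 = 6.5667
  Sample standard deviations s_i = √(s[i,i]):
  s(X) = √(4.2667) = 2.0656
  s(Y) = √(6.5667) = 2.5626

Step 3 — r_{ij} = s_{ij} / (s_i · s_j):
  r[X,X] = 1 (diagonal).
  r[X,Y] = -0.8667 / (2.0656 · 2.5626) = -0.8667 / 5.2932 = -0.1637
  r[Y,Y] = 1 (diagonal).

R is symmetric with unit diagonal. Assembling:

R = [[1, -0.1637],
 [-0.1637, 1]]


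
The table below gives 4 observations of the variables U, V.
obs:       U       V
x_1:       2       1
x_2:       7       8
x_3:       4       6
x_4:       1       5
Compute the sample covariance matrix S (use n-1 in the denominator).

Step 1 — column means:
  mean(U) = (2 + 7 + 4 + 1) / 4 = 14/4 = 3.5
  mean(V) = (1 + 8 + 6 + 5) / 4 = 20/4 = 5

Step 2 — sample covariance S[i,j] = (1/(n-1)) · Σ_k (x_{k,i} - mean_i) · (x_{k,j} - mean_j), with n-1 = 3.
  S[U,U] = ((-1.5)·(-1.5) + (3.5)·(3.5) + (0.5)·(0.5) + (-2.5)·(-2.5)) / 3 = 21/3 = 7
  S[U,V] = ((-1.5)·(-4) + (3.5)·(3) + (0.5)·(1) + (-2.5)·(0)) / 3 = 17/3 = 5.6667
  S[V,V] = ((-4)·(-4) + (3)·(3) + (1)·(1) + (0)·(0)) / 3 = 26/3 = 8.6667

S is symmetric (S[j,i] = S[i,j]). Assembling:

S = [[7, 5.6667],
 [5.6667, 8.6667]]


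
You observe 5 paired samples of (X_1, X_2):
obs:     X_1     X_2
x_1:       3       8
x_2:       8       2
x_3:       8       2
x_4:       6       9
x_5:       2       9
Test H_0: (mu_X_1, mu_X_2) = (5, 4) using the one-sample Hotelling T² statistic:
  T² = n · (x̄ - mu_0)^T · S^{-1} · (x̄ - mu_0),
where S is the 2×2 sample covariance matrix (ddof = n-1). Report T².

Step 1 — sample mean vector:
  mean(X_1) = (3 + 8 + 8 + 6 + 2) / 5 = 27/5 = 5.4
  mean(X_2) = (8 + 2 + 2 + 9 + 9) / 5 = 30/5 = 6
  x̄ = (5.4, 6),  deviation x̄ - mu_0 = (5.4, 6) - (5, 4) = (0.4, 2).

Step 2 — sample covariance matrix, S[i,j] = (1/(n-1)) · Σ_k (x_{k,i} - mean_i) · (x_{k,j} - mean_j), divisor n-1 = 4:
  S[X_1,X_1] = ((-2.4)·(-2.4) + (2.6)·(2.6) + (2.6)·(2.6) + (0.6)·(0.6) + (-3.4)·(-3.4)) / 4 = 31.2/4 = 7.8
  S[X_1,X_2] = ((-2.4)·(2) + (2.6)·(-4) + (2.6)·(-4) + (0.6)·(3) + (-3.4)·(3)) / 4 = -34/4 = -8.5
  S[X_2,X_2] = ((2)·(2) + (-4)·(-4) + (-4)·(-4) + (3)·(3) + (3)·(3)) / 4 = 54/4 = 13.5
  S = [[7.8, -8.5],
 [-8.5, 13.5]].

Step 3 — invert S. det(S) = 7.8·13.5 - (-8.5)² = 33.05.
  S^{-1} = (1/det) · [[d, -b], [-b, a]] = [[0.4085, 0.2572],
 [0.2572, 0.236]].

Step 4 — quadratic form (x̄ - mu_0)^T · S^{-1} · (x̄ - mu_0):
  S^{-1} · (x̄ - mu_0) = (0.6778, 0.5749),
  (x̄ - mu_0)^T · [...] = (0.4)·(0.6778) + (2)·(0.5749) = 1.4209.

Step 5 — scale by n: T² = 5 · 1.4209 = 7.1044.

T² ≈ 7.1044


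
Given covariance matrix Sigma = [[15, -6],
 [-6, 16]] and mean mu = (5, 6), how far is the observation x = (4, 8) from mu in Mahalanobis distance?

Step 1 — centre the observation: (x - mu) = (-1, 2).

Step 2 — invert Sigma. det(Sigma) = 15·16 - (-6)² = 204.
  Sigma^{-1} = (1/det) · [[d, -b], [-b, a]] = [[0.0784, 0.0294],
 [0.0294, 0.0735]].

Step 3 — form the quadratic (x - mu)^T · Sigma^{-1} · (x - mu):
  Sigma^{-1} · (x - mu) = (-0.0196, 0.1176).
  (x - mu)^T · [Sigma^{-1} · (x - mu)] = (-1)·(-0.0196) + (2)·(0.1176) = 0.2549.

Step 4 — take square root: d = √(0.2549) ≈ 0.5049.

d(x, mu) = √(0.2549) ≈ 0.5049


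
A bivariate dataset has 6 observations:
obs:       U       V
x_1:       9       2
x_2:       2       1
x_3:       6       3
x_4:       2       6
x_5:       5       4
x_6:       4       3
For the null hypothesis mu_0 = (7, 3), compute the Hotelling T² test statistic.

Step 1 — sample mean vector:
  mean(U) = (9 + 2 + 6 + 2 + 5 + 4) / 6 = 28/6 = 4.6667
  mean(V) = (2 + 1 + 3 + 6 + 4 + 3) / 6 = 19/6 = 3.1667
  x̄ = (4.6667, 3.1667),  deviation x̄ - mu_0 = (4.6667, 3.1667) - (7, 3) = (-2.3333, 0.1667).

Step 2 — sample covariance matrix, S[i,j] = (1/(n-1)) · Σ_k (x_{k,i} - mean_i) · (x_{k,j} - mean_j), divisor n-1 = 5:
  S[U,U] = ((4.3333)·(4.3333) + (-2.6667)·(-2.6667) + (1.3333)·(1.3333) + (-2.6667)·(-2.6667) + (0.3333)·(0.3333) + (-0.6667)·(-0.6667)) / 5 = 35.3333/5 = 7.0667
  S[U,V] = ((4.3333)·(-1.1667) + (-2.6667)·(-2.1667) + (1.3333)·(-0.1667) + (-2.6667)·(2.8333) + (0.3333)·(0.8333) + (-0.6667)·(-0.1667)) / 5 = -6.6667/5 = -1.3333
  S[V,V] = ((-1.1667)·(-1.1667) + (-2.1667)·(-2.1667) + (-0.1667)·(-0.1667) + (2.8333)·(2.8333) + (0.8333)·(0.8333) + (-0.1667)·(-0.1667)) / 5 = 14.8333/5 = 2.9667
  S = [[7.0667, -1.3333],
 [-1.3333, 2.9667]].

Step 3 — invert S. det(S) = 7.0667·2.9667 - (-1.3333)² = 19.1867.
  S^{-1} = (1/det) · [[d, -b], [-b, a]] = [[0.1546, 0.0695],
 [0.0695, 0.3683]].

Step 4 — quadratic form (x̄ - mu_0)^T · S^{-1} · (x̄ - mu_0):
  S^{-1} · (x̄ - mu_0) = (-0.3492, -0.1008),
  (x̄ - mu_0)^T · [...] = (-2.3333)·(-0.3492) + (0.1667)·(-0.1008) = 0.798.

Step 5 — scale by n: T² = 6 · 0.798 = 4.788.

T² ≈ 4.788


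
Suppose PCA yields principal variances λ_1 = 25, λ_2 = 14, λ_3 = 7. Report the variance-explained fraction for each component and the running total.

Step 1 — total variance = trace(Sigma) = Σ λ_i = 25 + 14 + 7 = 46.

Step 2 — fraction explained by component i = λ_i / Σ λ:
  PC1: 25/46 = 0.5435
  PC2: 14/46 = 0.3043
  PC3: 7/46 = 0.1522

Step 3 — cumulative fraction after k components = (λ_1 + ... + λ_k) / Σ λ:
  k = 1: 25/46 = 0.5435
  k = 2: (25 + 14)/46 = 39/46 = 0.8478
  k = 3: (25 + 14 + 7)/46 = 46/46 = 1

Summary (fraction, with percent):

explained: PC1 0.5435 (54.35%), PC2 0.3043 (30.43%), PC3 0.1522 (15.22%);  cumulative: 0.5435, 0.8478, 1


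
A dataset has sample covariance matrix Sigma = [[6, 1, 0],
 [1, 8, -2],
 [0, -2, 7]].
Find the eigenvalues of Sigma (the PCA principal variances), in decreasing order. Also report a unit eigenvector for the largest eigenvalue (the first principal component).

Step 1 — characteristic polynomial p(λ) = det(λI - Sigma) = λ³ - tr·λ² + c_1·λ - det, where tr = trace, c_1 = sum of the principal 2×2 minors, det = det(Sigma):
  tr = 6 + 8 + 7 = 21,
  c_1 = (6·8 - (1)²) + (6·7 - (0)²) + (8·7 - (-2)²) = 47 + 42 + 52 = 141,
  det = 6·(8·7 - (-2)²) - (1)·((1)·7 - (-2)·(0)) + (0)·((1)·(-2) - 8·(0)) = 6·(52) - (1)·(7) + (0)·(-2) = 305.
  So p(λ) = λ³ - 21λ² + 141λ - 305.
Step 2 — look for an integer root (rational root theorem: any rational root is an integer divisor of 305). Testing λ = 5:
  p(5) = 125 - 525 + 705 - 305 = 0  ✓
  Dividing out (λ - 5): p(λ) = (λ - 5)(λ² - 16λ + 61).
Step 3 — remaining eigenvalues from the quadratic λ² - 16λ + 61 = 0:
  Δ = 16² - 4·61 = 256 - 244 = 12,  λ = (16 ± √12)/2 = (16 ± 3.4641)/2 ≈ 9.7321 or 6.2679.
  Sorted: λ_1 = 9.7321,  λ_2 = 6.2679,  λ_3 = 5  (check: sum = 21 = tr ✓).

Step 4 — unit eigenvector for λ_1 ≈ 9.7321: v spans the null space of (Sigma - λ_1 I), whose rows are
  r_1 = (-3.7321, 1, 0),  r_2 = (1, -1.7321, -2),  r_3 = (0, -2, -2.7321).
  v is orthogonal to every row, so take v ∝ r_1 × r_2 = ((1)·(-2) - (0)·(-1.7321), (0)·(1) - (-3.7321)·(-2), (-3.7321)·(-1.7321) - (1)·(1)) ≈ (-2, -7.4641, 5.4641).
  Rescale (multiply by -1 so the first nonzero entry is positive): u = (2, 7.4641, -5.4641).
  ||u|| = √((2)² + (7.4641)² + (-5.4641)²) = √(89.5692) ≈ 9.4641,  v_1 = u/||u|| ≈ (0.2113, 0.7887, -0.5774) (||v_1|| = 1).

λ_1 = 9.7321,  λ_2 = 6.2679,  λ_3 = 5;  v_1 ≈ (0.2113, 0.7887, -0.5774)


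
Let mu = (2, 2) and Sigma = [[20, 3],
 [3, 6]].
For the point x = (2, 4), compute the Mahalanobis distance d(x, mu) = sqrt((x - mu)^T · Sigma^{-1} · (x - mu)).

Step 1 — centre the observation: (x - mu) = (0, 2).

Step 2 — invert Sigma. det(Sigma) = 20·6 - (3)² = 111.
  Sigma^{-1} = (1/det) · [[d, -b], [-b, a]] = [[0.0541, -0.027],
 [-0.027, 0.1802]].

Step 3 — form the quadratic (x - mu)^T · Sigma^{-1} · (x - mu):
  Sigma^{-1} · (x - mu) = (-0.0541, 0.3604).
  (x - mu)^T · [Sigma^{-1} · (x - mu)] = (0)·(-0.0541) + (2)·(0.3604) = 0.7207.

Step 4 — take square root: d = √(0.7207) ≈ 0.849.

d(x, mu) = √(0.7207) ≈ 0.849


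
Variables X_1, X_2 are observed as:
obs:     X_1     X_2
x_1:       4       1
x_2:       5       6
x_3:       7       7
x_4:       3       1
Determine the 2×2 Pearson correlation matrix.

Step 1 — column means:
  mean(X_1) = (4 + 5 + 7 + 3) / 4 = 19/4 = 4.75
  mean(X_2) = (1 + 6 + 7 + 1) / 4 = 15/4 = 3.75

Step 2 — sample variances and covariances s[i,j] = (1/(n-1)) · Σ_k (x_{k,i} - mean_i) · (x_{k,j} - mean_j), with n-1 = 3:
  s[X_1,X_1] = ((-0.75)·(-0.75) + (0.25)·(0.25) + (2.25)·(2.25) + (-1.75)·(-1.75)) / 3 = 8.75/3 = 2.9167
  s[X_1,X_2] = ((-0.75)·(-2.75) + (0.25)·(2.25) + (2.25)·(3.25) + (-1.75)·(-2.75)) / 3 = 14.75/3 = 4.9167
  s[X_2,X_2] = ((-2.75)·(-2.75) + (2.25)·(2.25) + (3.25)·(3.25) + (-2.75)·(-2.75)) / 3 = 30.75/3 = 10.25
  Sample standard deviations s_i = √(s[i,i]):
  s(X_1) = √(2.9167) = 1.7078
  s(X_2) = √(10.25) = 3.2016

Step 3 — r_{ij} = s_{ij} / (s_i · s_j):
  r[X_1,X_1] = 1 (diagonal).
  r[X_1,X_2] = 4.9167 / (1.7078 · 3.2016) = 4.9167 / 5.4677 = 0.8992
  r[X_2,X_2] = 1 (diagonal).

R is symmetric with unit diagonal. Assembling:

R = [[1, 0.8992],
 [0.8992, 1]]


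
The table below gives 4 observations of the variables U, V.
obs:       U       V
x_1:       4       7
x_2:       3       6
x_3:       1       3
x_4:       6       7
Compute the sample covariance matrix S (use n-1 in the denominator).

Step 1 — column means:
  mean(U) = (4 + 3 + 1 + 6) / 4 = 14/4 = 3.5
  mean(V) = (7 + 6 + 3 + 7) / 4 = 23/4 = 5.75

Step 2 — sample covariance S[i,j] = (1/(n-1)) · Σ_k (x_{k,i} - mean_i) · (x_{k,j} - mean_j), with n-1 = 3.
  S[U,U] = ((0.5)·(0.5) + (-0.5)·(-0.5) + (-2.5)·(-2.5) + (2.5)·(2.5)) / 3 = 13/3 = 4.3333
  S[U,V] = ((0.5)·(1.25) + (-0.5)·(0.25) + (-2.5)·(-2.75) + (2.5)·(1.25)) / 3 = 10.5/3 = 3.5
  S[V,V] = ((1.25)·(1.25) + (0.25)·(0.25) + (-2.75)·(-2.75) + (1.25)·(1.25)) / 3 = 10.75/3 = 3.5833

S is symmetric (S[j,i] = S[i,j]). Assembling:

S = [[4.3333, 3.5],
 [3.5, 3.5833]]


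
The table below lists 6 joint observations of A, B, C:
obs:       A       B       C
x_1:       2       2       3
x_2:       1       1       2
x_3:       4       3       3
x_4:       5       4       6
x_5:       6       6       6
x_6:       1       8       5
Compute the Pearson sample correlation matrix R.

Step 1 — column means:
  mean(A) = (2 + 1 + 4 + 5 + 6 + 1) / 6 = 19/6 = 3.1667
  mean(B) = (2 + 1 + 3 + 4 + 6 + 8) / 6 = 24/6 = 4
  mean(C) = (3 + 2 + 3 + 6 + 6 + 5) / 6 = 25/6 = 4.1667

Step 2 — sample variances and covariances s[i,j] = (1/(n-1)) · Σ_k (x_{k,i} - mean_i) · (x_{k,j} - mean_j), with n-1 = 5:
  s[A,A] = ((-1.1667)·(-1.1667) + (-2.1667)·(-2.1667) + (0.8333)·(0.8333) + (1.8333)·(1.8333) + (2.8333)·(2.8333) + (-2.1667)·(-2.1667)) / 5 = 22.8333/5 = 4.5667
  s[A,B] = ((-1.1667)·(-2) + (-2.1667)·(-3) + (0.8333)·(-1) + (1.8333)·(0) + (2.8333)·(2) + (-2.1667)·(4)) / 5 = 5/5 = 1
  s[A,C] = ((-1.1667)·(-1.1667) + (-2.1667)·(-2.1667) + (0.8333)·(-1.1667) + (1.8333)·(1.8333) + (2.8333)·(1.8333) + (-2.1667)·(0.8333)) / 5 = 11.8333/5 = 2.3667
  s[B,B] = ((-2)·(-2) + (-3)·(-3) + (-1)·(-1) + (0)·(0) + (2)·(2) + (4)·(4)) / 5 = 34/5 = 6.8
  s[B,C] = ((-2)·(-1.1667) + (-3)·(-2.1667) + (-1)·(-1.1667) + (0)·(1.8333) + (2)·(1.8333) + (4)·(0.8333)) / 5 = 17/5 = 3.4
  s[C,C] = ((-1.1667)·(-1.1667) + (-2.1667)·(-2.1667) + (-1.1667)·(-1.1667) + (1.8333)·(1.8333) + (1.8333)·(1.8333) + (0.8333)·(0.8333)) / 5 = 14.8333/5 = 2.9667
  Sample standard deviations s_i = √(s[i,i]):
  s(A) = √(4.5667) = 2.137
  s(B) = √(6.8) = 2.6077
  s(C) = √(2.9667) = 1.7224

Step 3 — r_{ij} = s_{ij} / (s_i · s_j):
  r[A,A] = 1 (diagonal).
  r[A,B] = 1 / (2.137 · 2.6077) = 1 / 5.5726 = 0.1795
  r[A,C] = 2.3667 / (2.137 · 1.7224) = 2.3667 / 3.6807 = 0.643
  r[B,B] = 1 (diagonal).
  r[B,C] = 3.4 / (2.6077 · 1.7224) = 3.4 / 4.4915 = 0.757
  r[C,C] = 1 (diagonal).

R is symmetric with unit diagonal. Assembling:

R = [[1, 0.1795, 0.643],
 [0.1795, 1, 0.757],
 [0.643, 0.757, 1]]


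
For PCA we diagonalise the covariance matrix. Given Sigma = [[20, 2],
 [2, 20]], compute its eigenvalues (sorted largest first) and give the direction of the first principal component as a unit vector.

Step 1 — characteristic polynomial of 2×2 Sigma:
  det(Sigma - λI) = λ² - trace · λ + det = 0.
  trace = 20 + 20 = 40, det = 20·20 - (2)² = 396.
Step 2 — discriminant:
  Δ = trace² - 4·det = 1600 - 1584 = 16.
Step 3 — eigenvalues:
  λ = (trace ± √Δ)/2 = (40 ± 4)/2,
  λ_1 = 22,  λ_2 = 18.

Step 4 — unit eigenvector for λ_1: solve (Sigma - λ_1 I)v = 0. First row:
  (20 - 22)·v_x + (2)·v_y = 0, i.e. (-2)·v_x + (2)·v_y = 0,
  so v ∝ (b, λ_1 - a) = (2, 2) = u.
  ||u|| = √((2)² + (2)²) = √(8) ≈ 2.8284,
  v_1 = u/||u|| ≈ (0.7071, 0.7071) (||v_1|| = 1).

λ_1 = 22,  λ_2 = 18;  v_1 ≈ (0.7071, 0.7071)


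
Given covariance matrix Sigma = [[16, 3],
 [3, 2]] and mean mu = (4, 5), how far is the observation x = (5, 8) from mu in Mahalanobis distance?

Step 1 — centre the observation: (x - mu) = (1, 3).

Step 2 — invert Sigma. det(Sigma) = 16·2 - (3)² = 23.
  Sigma^{-1} = (1/det) · [[d, -b], [-b, a]] = [[0.087, -0.1304],
 [-0.1304, 0.6957]].

Step 3 — form the quadratic (x - mu)^T · Sigma^{-1} · (x - mu):
  Sigma^{-1} · (x - mu) = (-0.3043, 1.9565).
  (x - mu)^T · [Sigma^{-1} · (x - mu)] = (1)·(-0.3043) + (3)·(1.9565) = 5.5652.

Step 4 — take square root: d = √(5.5652) ≈ 2.3591.

d(x, mu) = √(5.5652) ≈ 2.3591


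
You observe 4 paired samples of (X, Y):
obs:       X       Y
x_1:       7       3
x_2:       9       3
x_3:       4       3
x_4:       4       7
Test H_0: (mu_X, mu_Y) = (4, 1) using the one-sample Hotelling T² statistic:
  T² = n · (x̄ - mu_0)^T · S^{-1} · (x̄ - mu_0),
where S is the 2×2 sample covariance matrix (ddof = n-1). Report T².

Step 1 — sample mean vector:
  mean(X) = (7 + 9 + 4 + 4) / 4 = 24/4 = 6
  mean(Y) = (3 + 3 + 3 + 7) / 4 = 16/4 = 4
  x̄ = (6, 4),  deviation x̄ - mu_0 = (6, 4) - (4, 1) = (2, 3).

Step 2 — sample covariance matrix, S[i,j] = (1/(n-1)) · Σ_k (x_{k,i} - mean_i) · (x_{k,j} - mean_j), divisor n-1 = 3:
  S[X,X] = ((1)·(1) + (3)·(3) + (-2)·(-2) + (-2)·(-2)) / 3 = 18/3 = 6
  S[X,Y] = ((1)·(-1) + (3)·(-1) + (-2)·(-1) + (-2)·(3)) / 3 = -8/3 = -2.6667
  S[Y,Y] = ((-1)·(-1) + (-1)·(-1) + (-1)·(-1) + (3)·(3)) / 3 = 12/3 = 4
  S = [[6, -2.6667],
 [-2.6667, 4]].

Step 3 — invert S. det(S) = 6·4 - (-2.6667)² = 16.8889.
  S^{-1} = (1/det) · [[d, -b], [-b, a]] = [[0.2368, 0.1579],
 [0.1579, 0.3553]].

Step 4 — quadratic form (x̄ - mu_0)^T · S^{-1} · (x̄ - mu_0):
  S^{-1} · (x̄ - mu_0) = (0.9474, 1.3816),
  (x̄ - mu_0)^T · [...] = (2)·(0.9474) + (3)·(1.3816) = 6.0395.

Step 5 — scale by n: T² = 4 · 6.0395 = 24.1579.

T² ≈ 24.1579


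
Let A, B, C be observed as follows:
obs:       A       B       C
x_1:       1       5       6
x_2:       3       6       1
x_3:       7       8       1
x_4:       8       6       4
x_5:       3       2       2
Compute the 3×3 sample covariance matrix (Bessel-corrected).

Step 1 — column means:
  mean(A) = (1 + 3 + 7 + 8 + 3) / 5 = 22/5 = 4.4
  mean(B) = (5 + 6 + 8 + 6 + 2) / 5 = 27/5 = 5.4
  mean(C) = (6 + 1 + 1 + 4 + 2) / 5 = 14/5 = 2.8

Step 2 — sample covariance S[i,j] = (1/(n-1)) · Σ_k (x_{k,i} - mean_i) · (x_{k,j} - mean_j), with n-1 = 4.
  S[A,A] = ((-3.4)·(-3.4) + (-1.4)·(-1.4) + (2.6)·(2.6) + (3.6)·(3.6) + (-1.4)·(-1.4)) / 4 = 35.2/4 = 8.8
  S[A,B] = ((-3.4)·(-0.4) + (-1.4)·(0.6) + (2.6)·(2.6) + (3.6)·(0.6) + (-1.4)·(-3.4)) / 4 = 14.2/4 = 3.55
  S[A,C] = ((-3.4)·(3.2) + (-1.4)·(-1.8) + (2.6)·(-1.8) + (3.6)·(1.2) + (-1.4)·(-0.8)) / 4 = -7.6/4 = -1.9
  S[B,B] = ((-0.4)·(-0.4) + (0.6)·(0.6) + (2.6)·(2.6) + (0.6)·(0.6) + (-3.4)·(-3.4)) / 4 = 19.2/4 = 4.8
  S[B,C] = ((-0.4)·(3.2) + (0.6)·(-1.8) + (2.6)·(-1.8) + (0.6)·(1.2) + (-3.4)·(-0.8)) / 4 = -3.6/4 = -0.9
  S[C,C] = ((3.2)·(3.2) + (-1.8)·(-1.8) + (-1.8)·(-1.8) + (1.2)·(1.2) + (-0.8)·(-0.8)) / 4 = 18.8/4 = 4.7

S is symmetric (S[j,i] = S[i,j]). Assembling:

S = [[8.8, 3.55, -1.9],
 [3.55, 4.8, -0.9],
 [-1.9, -0.9, 4.7]]


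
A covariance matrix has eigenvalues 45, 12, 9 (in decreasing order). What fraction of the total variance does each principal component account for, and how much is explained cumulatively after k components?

Step 1 — total variance = trace(Sigma) = Σ λ_i = 45 + 12 + 9 = 66.

Step 2 — fraction explained by component i = λ_i / Σ λ:
  PC1: 45/66 = 0.6818
  PC2: 12/66 = 0.1818
  PC3: 9/66 = 0.1364

Step 3 — cumulative fraction after k components = (λ_1 + ... + λ_k) / Σ λ:
  k = 1: 45/66 = 0.6818
  k = 2: (45 + 12)/66 = 57/66 = 0.8636
  k = 3: (45 + 12 + 9)/66 = 66/66 = 1

Summary (fraction, with percent):

explained: PC1 0.6818 (68.18%), PC2 0.1818 (18.18%), PC3 0.1364 (13.64%);  cumulative: 0.6818, 0.8636, 1


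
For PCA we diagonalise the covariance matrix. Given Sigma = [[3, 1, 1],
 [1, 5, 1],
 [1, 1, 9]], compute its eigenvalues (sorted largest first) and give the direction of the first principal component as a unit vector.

Step 1 — characteristic polynomial p(λ) = det(λI - Sigma) = λ³ - tr·λ² + c_1·λ - det, where tr = trace, c_1 = sum of the principal 2×2 minors, det = det(Sigma):
  tr = 3 + 5 + 9 = 17,
  c_1 = (3·5 - (1)²) + (3·9 - (1)²) + (5·9 - (1)²) = 14 + 26 + 44 = 84,
  det = 3·(5·9 - (1)²) - (1)·((1)·9 - (1)·(1)) + (1)·((1)·(1) - 5·(1)) = 3·(44) - (1)·(8) + (1)·(-4) = 120.
  So p(λ) = λ³ - 17λ² + 84λ - 120.
Step 2 — look for an integer root (rational root theorem: any rational root is an integer divisor of 120). Testing λ = 5:
  p(5) = 125 - 425 + 420 - 120 = 0  ✓
  Dividing out (λ - 5): p(λ) = (λ - 5)(λ² - 12λ + 24).
Step 3 — remaining eigenvalues from the quadratic λ² - 12λ + 24 = 0:
  Δ = 12² - 4·24 = 144 - 96 = 48,  λ = (12 ± √48)/2 = (12 ± 6.9282)/2 ≈ 9.4641 or 2.5359.
  Sorted: λ_1 = 9.4641,  λ_2 = 5,  λ_3 = 2.5359  (check: sum = 17 = tr ✓).

Step 4 — unit eigenvector for λ_1 ≈ 9.4641: v spans the null space of (Sigma - λ_1 I), whose rows are
  r_1 = (-6.4641, 1, 1),  r_2 = (1, -4.4641, 1),  r_3 = (1, 1, -0.4641).
  v is orthogonal to every row, so take v ∝ r_1 × r_2 = ((1)·(1) - (1)·(-4.4641), (1)·(1) - (-6.4641)·(1), (-6.4641)·(-4.4641) - (1)·(1)) ≈ (5.4641, 7.4641, 27.8564).
  Let u = (5.4641, 7.4641, 27.8564).
  ||u|| = √((5.4641)² + (7.4641)² + (27.8564)²) = √(861.5486) ≈ 29.3521,  v_1 = u/||u|| ≈ (0.1862, 0.2543, 0.949) (||v_1|| = 1).

λ_1 = 9.4641,  λ_2 = 5,  λ_3 = 2.5359;  v_1 ≈ (0.1862, 0.2543, 0.949)


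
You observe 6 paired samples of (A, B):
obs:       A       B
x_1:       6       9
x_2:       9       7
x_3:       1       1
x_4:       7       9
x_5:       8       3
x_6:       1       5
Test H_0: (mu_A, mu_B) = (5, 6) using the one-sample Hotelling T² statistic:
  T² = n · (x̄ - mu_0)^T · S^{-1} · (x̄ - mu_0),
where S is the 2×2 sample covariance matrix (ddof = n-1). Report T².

Step 1 — sample mean vector:
  mean(A) = (6 + 9 + 1 + 7 + 8 + 1) / 6 = 32/6 = 5.3333
  mean(B) = (9 + 7 + 1 + 9 + 3 + 5) / 6 = 34/6 = 5.6667
  x̄ = (5.3333, 5.6667),  deviation x̄ - mu_0 = (5.3333, 5.6667) - (5, 6) = (0.3333, -0.3333).

Step 2 — sample covariance matrix, S[i,j] = (1/(n-1)) · Σ_k (x_{k,i} - mean_i) · (x_{k,j} - mean_j), divisor n-1 = 5:
  S[A,A] = ((0.6667)·(0.6667) + (3.6667)·(3.6667) + (-4.3333)·(-4.3333) + (1.6667)·(1.6667) + (2.6667)·(2.6667) + (-4.3333)·(-4.3333)) / 5 = 61.3333/5 = 12.2667
  S[A,B] = ((0.6667)·(3.3333) + (3.6667)·(1.3333) + (-4.3333)·(-4.6667) + (1.6667)·(3.3333) + (2.6667)·(-2.6667) + (-4.3333)·(-0.6667)) / 5 = 28.6667/5 = 5.7333
  S[B,B] = ((3.3333)·(3.3333) + (1.3333)·(1.3333) + (-4.6667)·(-4.6667) + (3.3333)·(3.3333) + (-2.6667)·(-2.6667) + (-0.6667)·(-0.6667)) / 5 = 53.3333/5 = 10.6667
  S = [[12.2667, 5.7333],
 [5.7333, 10.6667]].

Step 3 — invert S. det(S) = 12.2667·10.6667 - (5.7333)² = 97.9733.
  S^{-1} = (1/det) · [[d, -b], [-b, a]] = [[0.1089, -0.0585],
 [-0.0585, 0.1252]].

Step 4 — quadratic form (x̄ - mu_0)^T · S^{-1} · (x̄ - mu_0):
  S^{-1} · (x̄ - mu_0) = (0.0558, -0.0612),
  (x̄ - mu_0)^T · [...] = (0.3333)·(0.0558) + (-0.3333)·(-0.0612) = 0.039.

Step 5 — scale by n: T² = 6 · 0.039 = 0.2341.

T² ≈ 0.2341


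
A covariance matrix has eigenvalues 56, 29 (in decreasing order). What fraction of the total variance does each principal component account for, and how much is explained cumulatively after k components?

Step 1 — total variance = trace(Sigma) = Σ λ_i = 56 + 29 = 85.

Step 2 — fraction explained by component i = λ_i / Σ λ:
  PC1: 56/85 = 0.6588
  PC2: 29/85 = 0.3412

Step 3 — cumulative fraction after k components = (λ_1 + ... + λ_k) / Σ λ:
  k = 1: 56/85 = 0.6588
  k = 2: (56 + 29)/85 = 85/85 = 1

Summary (fraction, with percent):

explained: PC1 0.6588 (65.88%), PC2 0.3412 (34.12%);  cumulative: 0.6588, 1


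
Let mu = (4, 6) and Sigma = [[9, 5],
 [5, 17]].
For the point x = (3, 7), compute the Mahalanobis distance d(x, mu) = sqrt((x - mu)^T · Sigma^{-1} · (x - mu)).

Step 1 — centre the observation: (x - mu) = (-1, 1).

Step 2 — invert Sigma. det(Sigma) = 9·17 - (5)² = 128.
  Sigma^{-1} = (1/det) · [[d, -b], [-b, a]] = [[0.1328, -0.0391],
 [-0.0391, 0.0703]].

Step 3 — form the quadratic (x - mu)^T · Sigma^{-1} · (x - mu):
  Sigma^{-1} · (x - mu) = (-0.1719, 0.1094).
  (x - mu)^T · [Sigma^{-1} · (x - mu)] = (-1)·(-0.1719) + (1)·(0.1094) = 0.2812.

Step 4 — take square root: d = √(0.2812) ≈ 0.5303.

d(x, mu) = √(0.2812) ≈ 0.5303


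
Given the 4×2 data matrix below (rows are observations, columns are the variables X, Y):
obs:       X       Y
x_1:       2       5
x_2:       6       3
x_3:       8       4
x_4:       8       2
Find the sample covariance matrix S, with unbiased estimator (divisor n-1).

Step 1 — column means:
  mean(X) = (2 + 6 + 8 + 8) / 4 = 24/4 = 6
  mean(Y) = (5 + 3 + 4 + 2) / 4 = 14/4 = 3.5

Step 2 — sample covariance S[i,j] = (1/(n-1)) · Σ_k (x_{k,i} - mean_i) · (x_{k,j} - mean_j), with n-1 = 3.
  S[X,X] = ((-4)·(-4) + (0)·(0) + (2)·(2) + (2)·(2)) / 3 = 24/3 = 8
  S[X,Y] = ((-4)·(1.5) + (0)·(-0.5) + (2)·(0.5) + (2)·(-1.5)) / 3 = -8/3 = -2.6667
  S[Y,Y] = ((1.5)·(1.5) + (-0.5)·(-0.5) + (0.5)·(0.5) + (-1.5)·(-1.5)) / 3 = 5/3 = 1.6667

S is symmetric (S[j,i] = S[i,j]). Assembling:

S = [[8, -2.6667],
 [-2.6667, 1.6667]]


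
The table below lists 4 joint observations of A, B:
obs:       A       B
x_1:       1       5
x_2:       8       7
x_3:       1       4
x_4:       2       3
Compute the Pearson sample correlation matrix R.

Step 1 — column means:
  mean(A) = (1 + 8 + 1 + 2) / 4 = 12/4 = 3
  mean(B) = (5 + 7 + 4 + 3) / 4 = 19/4 = 4.75

Step 2 — sample variances and covariances s[i,j] = (1/(n-1)) · Σ_k (x_{k,i} - mean_i) · (x_{k,j} - mean_j), with n-1 = 3:
  s[A,A] = ((-2)·(-2) + (5)·(5) + (-2)·(-2) + (-1)·(-1)) / 3 = 34/3 = 11.3333
  s[A,B] = ((-2)·(0.25) + (5)·(2.25) + (-2)·(-0.75) + (-1)·(-1.75)) / 3 = 14/3 = 4.6667
  s[B,B] = ((0.25)·(0.25) + (2.25)·(2.25) + (-0.75)·(-0.75) + (-1.75)·(-1.75)) / 3 = 8.75/3 = 2.9167
  Sample standard deviations s_i = √(s[i,i]):
  s(A) = √(11.3333) = 3.3665
  s(B) = √(2.9167) = 1.7078

Step 3 — r_{ij} = s_{ij} / (s_i · s_j):
  r[A,A] = 1 (diagonal).
  r[A,B] = 4.6667 / (3.3665 · 1.7078) = 4.6667 / 5.7494 = 0.8117
  r[B,B] = 1 (diagonal).

R is symmetric with unit diagonal. Assembling:

R = [[1, 0.8117],
 [0.8117, 1]]


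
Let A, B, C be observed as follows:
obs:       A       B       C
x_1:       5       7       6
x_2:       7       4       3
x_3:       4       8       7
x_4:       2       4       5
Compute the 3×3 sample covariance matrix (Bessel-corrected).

Step 1 — column means:
  mean(A) = (5 + 7 + 4 + 2) / 4 = 18/4 = 4.5
  mean(B) = (7 + 4 + 8 + 4) / 4 = 23/4 = 5.75
  mean(C) = (6 + 3 + 7 + 5) / 4 = 21/4 = 5.25

Step 2 — sample covariance S[i,j] = (1/(n-1)) · Σ_k (x_{k,i} - mean_i) · (x_{k,j} - mean_j), with n-1 = 3.
  S[A,A] = ((0.5)·(0.5) + (2.5)·(2.5) + (-0.5)·(-0.5) + (-2.5)·(-2.5)) / 3 = 13/3 = 4.3333
  S[A,B] = ((0.5)·(1.25) + (2.5)·(-1.75) + (-0.5)·(2.25) + (-2.5)·(-1.75)) / 3 = -0.5/3 = -0.1667
  S[A,C] = ((0.5)·(0.75) + (2.5)·(-2.25) + (-0.5)·(1.75) + (-2.5)·(-0.25)) / 3 = -5.5/3 = -1.8333
  S[B,B] = ((1.25)·(1.25) + (-1.75)·(-1.75) + (2.25)·(2.25) + (-1.75)·(-1.75)) / 3 = 12.75/3 = 4.25
  S[B,C] = ((1.25)·(0.75) + (-1.75)·(-2.25) + (2.25)·(1.75) + (-1.75)·(-0.25)) / 3 = 9.25/3 = 3.0833
  S[C,C] = ((0.75)·(0.75) + (-2.25)·(-2.25) + (1.75)·(1.75) + (-0.25)·(-0.25)) / 3 = 8.75/3 = 2.9167

S is symmetric (S[j,i] = S[i,j]). Assembling:

S = [[4.3333, -0.1667, -1.8333],
 [-0.1667, 4.25, 3.0833],
 [-1.8333, 3.0833, 2.9167]]


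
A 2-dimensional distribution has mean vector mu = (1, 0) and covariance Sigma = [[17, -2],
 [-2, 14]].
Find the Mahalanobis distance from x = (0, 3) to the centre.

Step 1 — centre the observation: (x - mu) = (-1, 3).

Step 2 — invert Sigma. det(Sigma) = 17·14 - (-2)² = 234.
  Sigma^{-1} = (1/det) · [[d, -b], [-b, a]] = [[0.0598, 0.0085],
 [0.0085, 0.0726]].

Step 3 — form the quadratic (x - mu)^T · Sigma^{-1} · (x - mu):
  Sigma^{-1} · (x - mu) = (-0.0342, 0.2094).
  (x - mu)^T · [Sigma^{-1} · (x - mu)] = (-1)·(-0.0342) + (3)·(0.2094) = 0.6624.

Step 4 — take square root: d = √(0.6624) ≈ 0.8139.

d(x, mu) = √(0.6624) ≈ 0.8139


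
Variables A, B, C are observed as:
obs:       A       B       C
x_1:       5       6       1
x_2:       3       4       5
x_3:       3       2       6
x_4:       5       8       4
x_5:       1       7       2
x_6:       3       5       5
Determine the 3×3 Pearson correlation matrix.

Step 1 — column means:
  mean(A) = (5 + 3 + 3 + 5 + 1 + 3) / 6 = 20/6 = 3.3333
  mean(B) = (6 + 4 + 2 + 8 + 7 + 5) / 6 = 32/6 = 5.3333
  mean(C) = (1 + 5 + 6 + 4 + 2 + 5) / 6 = 23/6 = 3.8333

Step 2 — sample variances and covariances s[i,j] = (1/(n-1)) · Σ_k (x_{k,i} - mean_i) · (x_{k,j} - mean_j), with n-1 = 5:
  s[A,A] = ((1.6667)·(1.6667) + (-0.3333)·(-0.3333) + (-0.3333)·(-0.3333) + (1.6667)·(1.6667) + (-2.3333)·(-2.3333) + (-0.3333)·(-0.3333)) / 5 = 11.3333/5 = 2.2667
  s[A,B] = ((1.6667)·(0.6667) + (-0.3333)·(-1.3333) + (-0.3333)·(-3.3333) + (1.6667)·(2.6667) + (-2.3333)·(1.6667) + (-0.3333)·(-0.3333)) / 5 = 3.3333/5 = 0.6667
  s[A,C] = ((1.6667)·(-2.8333) + (-0.3333)·(1.1667) + (-0.3333)·(2.1667) + (1.6667)·(0.1667) + (-2.3333)·(-1.8333) + (-0.3333)·(1.1667)) / 5 = -1.6667/5 = -0.3333
  s[B,B] = ((0.6667)·(0.6667) + (-1.3333)·(-1.3333) + (-3.3333)·(-3.3333) + (2.6667)·(2.6667) + (1.6667)·(1.6667) + (-0.3333)·(-0.3333)) / 5 = 23.3333/5 = 4.6667
  s[B,C] = ((0.6667)·(-2.8333) + (-1.3333)·(1.1667) + (-3.3333)·(2.1667) + (2.6667)·(0.1667) + (1.6667)·(-1.8333) + (-0.3333)·(1.1667)) / 5 = -13.6667/5 = -2.7333
  s[C,C] = ((-2.8333)·(-2.8333) + (1.1667)·(1.1667) + (2.1667)·(2.1667) + (0.1667)·(0.1667) + (-1.8333)·(-1.8333) + (1.1667)·(1.1667)) / 5 = 18.8333/5 = 3.7667
  Sample standard deviations s_i = √(s[i,i]):
  s(A) = √(2.2667) = 1.5055
  s(B) = √(4.6667) = 2.1602
  s(C) = √(3.7667) = 1.9408

Step 3 — r_{ij} = s_{ij} / (s_i · s_j):
  r[A,A] = 1 (diagonal).
  r[A,B] = 0.6667 / (1.5055 · 2.1602) = 0.6667 / 3.2523 = 0.205
  r[A,C] = -0.3333 / (1.5055 · 1.9408) = -0.3333 / 2.9219 = -0.1141
  r[B,B] = 1 (diagonal).
  r[B,C] = -2.7333 / (2.1602 · 1.9408) = -2.7333 / 4.1926 = -0.6519
  r[C,C] = 1 (diagonal).

R is symmetric with unit diagonal. Assembling:

R = [[1, 0.205, -0.1141],
 [0.205, 1, -0.6519],
 [-0.1141, -0.6519, 1]]


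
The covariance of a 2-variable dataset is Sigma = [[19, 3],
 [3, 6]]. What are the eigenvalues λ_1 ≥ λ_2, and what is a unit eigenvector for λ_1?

Step 1 — characteristic polynomial of 2×2 Sigma:
  det(Sigma - λI) = λ² - trace · λ + det = 0.
  trace = 19 + 6 = 25, det = 19·6 - (3)² = 105.
Step 2 — discriminant:
  Δ = trace² - 4·det = 625 - 420 = 205.
Step 3 — eigenvalues:
  λ = (trace ± √Δ)/2 = (25 ± 14.3178)/2,
  λ_1 = 19.6589,  λ_2 = 5.3411.

Step 4 — unit eigenvector for λ_1: solve (Sigma - λ_1 I)v = 0. First row:
  (19 - 19.6589)·v_x + (3)·v_y = 0, i.e. (-0.6589)·v_x + (3)·v_y = 0,
  so v ∝ (b, λ_1 - a) = (3, 0.6589) = u.
  ||u|| = √((3)² + (0.6589)²) = √(9.4342) ≈ 3.0715,
  v_1 = u/||u|| ≈ (0.9767, 0.2145) (||v_1|| = 1).

λ_1 = 19.6589,  λ_2 = 5.3411;  v_1 ≈ (0.9767, 0.2145)


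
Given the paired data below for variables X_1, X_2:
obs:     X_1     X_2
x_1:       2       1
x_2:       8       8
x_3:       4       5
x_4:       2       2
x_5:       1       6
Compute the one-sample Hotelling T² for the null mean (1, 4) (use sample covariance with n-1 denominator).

Step 1 — sample mean vector:
  mean(X_1) = (2 + 8 + 4 + 2 + 1) / 5 = 17/5 = 3.4
  mean(X_2) = (1 + 8 + 5 + 2 + 6) / 5 = 22/5 = 4.4
  x̄ = (3.4, 4.4),  deviation x̄ - mu_0 = (3.4, 4.4) - (1, 4) = (2.4, 0.4).

Step 2 — sample covariance matrix, S[i,j] = (1/(n-1)) · Σ_k (x_{k,i} - mean_i) · (x_{k,j} - mean_j), divisor n-1 = 4:
  S[X_1,X_1] = ((-1.4)·(-1.4) + (4.6)·(4.6) + (0.6)·(0.6) + (-1.4)·(-1.4) + (-2.4)·(-2.4)) / 4 = 31.2/4 = 7.8
  S[X_1,X_2] = ((-1.4)·(-3.4) + (4.6)·(3.6) + (0.6)·(0.6) + (-1.4)·(-2.4) + (-2.4)·(1.6)) / 4 = 21.2/4 = 5.3
  S[X_2,X_2] = ((-3.4)·(-3.4) + (3.6)·(3.6) + (0.6)·(0.6) + (-2.4)·(-2.4) + (1.6)·(1.6)) / 4 = 33.2/4 = 8.3
  S = [[7.8, 5.3],
 [5.3, 8.3]].

Step 3 — invert S. det(S) = 7.8·8.3 - (5.3)² = 36.65.
  S^{-1} = (1/det) · [[d, -b], [-b, a]] = [[0.2265, -0.1446],
 [-0.1446, 0.2128]].

Step 4 — quadratic form (x̄ - mu_0)^T · S^{-1} · (x̄ - mu_0):
  S^{-1} · (x̄ - mu_0) = (0.4857, -0.2619),
  (x̄ - mu_0)^T · [...] = (2.4)·(0.4857) + (0.4)·(-0.2619) = 1.0608.

Step 5 — scale by n: T² = 5 · 1.0608 = 5.3042.

T² ≈ 5.3042


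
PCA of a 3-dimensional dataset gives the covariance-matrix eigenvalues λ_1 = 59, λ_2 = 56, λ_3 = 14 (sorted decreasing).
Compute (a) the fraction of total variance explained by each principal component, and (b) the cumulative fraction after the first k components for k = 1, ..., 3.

Step 1 — total variance = trace(Sigma) = Σ λ_i = 59 + 56 + 14 = 129.

Step 2 — fraction explained by component i = λ_i / Σ λ:
  PC1: 59/129 = 0.4574
  PC2: 56/129 = 0.4341
  PC3: 14/129 = 0.1085

Step 3 — cumulative fraction after k components = (λ_1 + ... + λ_k) / Σ λ:
  k = 1: 59/129 = 0.4574
  k = 2: (59 + 56)/129 = 115/129 = 0.8915
  k = 3: (59 + 56 + 14)/129 = 129/129 = 1

Summary (fraction, with percent):

explained: PC1 0.4574 (45.74%), PC2 0.4341 (43.41%), PC3 0.1085 (10.85%);  cumulative: 0.4574, 0.8915, 1


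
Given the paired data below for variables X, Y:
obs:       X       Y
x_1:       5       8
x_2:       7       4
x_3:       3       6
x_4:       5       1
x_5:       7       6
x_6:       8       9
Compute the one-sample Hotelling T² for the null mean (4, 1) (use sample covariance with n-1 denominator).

Step 1 — sample mean vector:
  mean(X) = (5 + 7 + 3 + 5 + 7 + 8) / 6 = 35/6 = 5.8333
  mean(Y) = (8 + 4 + 6 + 1 + 6 + 9) / 6 = 34/6 = 5.6667
  x̄ = (5.8333, 5.6667),  deviation x̄ - mu_0 = (5.8333, 5.6667) - (4, 1) = (1.8333, 4.6667).

Step 2 — sample covariance matrix, S[i,j] = (1/(n-1)) · Σ_k (x_{k,i} - mean_i) · (x_{k,j} - mean_j), divisor n-1 = 5:
  S[X,X] = ((-0.8333)·(-0.8333) + (1.1667)·(1.1667) + (-2.8333)·(-2.8333) + (-0.8333)·(-0.8333) + (1.1667)·(1.1667) + (2.1667)·(2.1667)) / 5 = 16.8333/5 = 3.3667
  S[X,Y] = ((-0.8333)·(2.3333) + (1.1667)·(-1.6667) + (-2.8333)·(0.3333) + (-0.8333)·(-4.6667) + (1.1667)·(0.3333) + (2.1667)·(3.3333)) / 5 = 6.6667/5 = 1.3333
  S[Y,Y] = ((2.3333)·(2.3333) + (-1.6667)·(-1.6667) + (0.3333)·(0.3333) + (-4.6667)·(-4.6667) + (0.3333)·(0.3333) + (3.3333)·(3.3333)) / 5 = 41.3333/5 = 8.2667
  S = [[3.3667, 1.3333],
 [1.3333, 8.2667]].

Step 3 — invert S. det(S) = 3.3667·8.2667 - (1.3333)² = 26.0533.
  S^{-1} = (1/det) · [[d, -b], [-b, a]] = [[0.3173, -0.0512],
 [-0.0512, 0.1292]].

Step 4 — quadratic form (x̄ - mu_0)^T · S^{-1} · (x̄ - mu_0):
  S^{-1} · (x̄ - mu_0) = (0.3429, 0.5092),
  (x̄ - mu_0)^T · [...] = (1.8333)·(0.3429) + (4.6667)·(0.5092) = 3.0049.

Step 5 — scale by n: T² = 6 · 3.0049 = 18.0297.

T² ≈ 18.0297


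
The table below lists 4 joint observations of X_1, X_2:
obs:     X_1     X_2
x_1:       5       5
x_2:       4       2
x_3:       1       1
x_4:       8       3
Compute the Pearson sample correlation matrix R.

Step 1 — column means:
  mean(X_1) = (5 + 4 + 1 + 8) / 4 = 18/4 = 4.5
  mean(X_2) = (5 + 2 + 1 + 3) / 4 = 11/4 = 2.75

Step 2 — sample variances and covariances s[i,j] = (1/(n-1)) · Σ_k (x_{k,i} - mean_i) · (x_{k,j} - mean_j), with n-1 = 3:
  s[X_1,X_1] = ((0.5)·(0.5) + (-0.5)·(-0.5) + (-3.5)·(-3.5) + (3.5)·(3.5)) / 3 = 25/3 = 8.3333
  s[X_1,X_2] = ((0.5)·(2.25) + (-0.5)·(-0.75) + (-3.5)·(-1.75) + (3.5)·(0.25)) / 3 = 8.5/3 = 2.8333
  s[X_2,X_2] = ((2.25)·(2.25) + (-0.75)·(-0.75) + (-1.75)·(-1.75) + (0.25)·(0.25)) / 3 = 8.75/3 = 2.9167
  Sample standard deviations s_i = √(s[i,i]):
  s(X_1) = √(8.3333) = 2.8868
  s(X_2) = √(2.9167) = 1.7078

Step 3 — r_{ij} = s_{ij} / (s_i · s_j):
  r[X_1,X_1] = 1 (diagonal).
  r[X_1,X_2] = 2.8333 / (2.8868 · 1.7078) = 2.8333 / 4.9301 = 0.5747
  r[X_2,X_2] = 1 (diagonal).

R is symmetric with unit diagonal. Assembling:

R = [[1, 0.5747],
 [0.5747, 1]]


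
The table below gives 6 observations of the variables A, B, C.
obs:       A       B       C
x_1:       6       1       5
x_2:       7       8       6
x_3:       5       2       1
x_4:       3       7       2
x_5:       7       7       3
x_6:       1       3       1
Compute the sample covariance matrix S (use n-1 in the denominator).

Step 1 — column means:
  mean(A) = (6 + 7 + 5 + 3 + 7 + 1) / 6 = 29/6 = 4.8333
  mean(B) = (1 + 8 + 2 + 7 + 7 + 3) / 6 = 28/6 = 4.6667
  mean(C) = (5 + 6 + 1 + 2 + 3 + 1) / 6 = 18/6 = 3

Step 2 — sample covariance S[i,j] = (1/(n-1)) · Σ_k (x_{k,i} - mean_i) · (x_{k,j} - mean_j), with n-1 = 5.
  S[A,A] = ((1.1667)·(1.1667) + (2.1667)·(2.1667) + (0.1667)·(0.1667) + (-1.8333)·(-1.8333) + (2.1667)·(2.1667) + (-3.8333)·(-3.8333)) / 5 = 28.8333/5 = 5.7667
  S[A,B] = ((1.1667)·(-3.6667) + (2.1667)·(3.3333) + (0.1667)·(-2.6667) + (-1.8333)·(2.3333) + (2.1667)·(2.3333) + (-3.8333)·(-1.6667)) / 5 = 9.6667/5 = 1.9333
  S[A,C] = ((1.1667)·(2) + (2.1667)·(3) + (0.1667)·(-2) + (-1.8333)·(-1) + (2.1667)·(0) + (-3.8333)·(-2)) / 5 = 18/5 = 3.6
  S[B,B] = ((-3.6667)·(-3.6667) + (3.3333)·(3.3333) + (-2.6667)·(-2.6667) + (2.3333)·(2.3333) + (2.3333)·(2.3333) + (-1.6667)·(-1.6667)) / 5 = 45.3333/5 = 9.0667
  S[B,C] = ((-3.6667)·(2) + (3.3333)·(3) + (-2.6667)·(-2) + (2.3333)·(-1) + (2.3333)·(0) + (-1.6667)·(-2)) / 5 = 9/5 = 1.8
  S[C,C] = ((2)·(2) + (3)·(3) + (-2)·(-2) + (-1)·(-1) + (0)·(0) + (-2)·(-2)) / 5 = 22/5 = 4.4

S is symmetric (S[j,i] = S[i,j]). Assembling:

S = [[5.7667, 1.9333, 3.6],
 [1.9333, 9.0667, 1.8],
 [3.6, 1.8, 4.4]]


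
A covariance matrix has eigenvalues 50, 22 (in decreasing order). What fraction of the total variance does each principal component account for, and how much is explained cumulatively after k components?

Step 1 — total variance = trace(Sigma) = Σ λ_i = 50 + 22 = 72.

Step 2 — fraction explained by component i = λ_i / Σ λ:
  PC1: 50/72 = 0.6944
  PC2: 22/72 = 0.3056

Step 3 — cumulative fraction after k components = (λ_1 + ... + λ_k) / Σ λ:
  k = 1: 50/72 = 0.6944
  k = 2: (50 + 22)/72 = 72/72 = 1

Summary (fraction, with percent):

explained: PC1 0.6944 (69.44%), PC2 0.3056 (30.56%);  cumulative: 0.6944, 1


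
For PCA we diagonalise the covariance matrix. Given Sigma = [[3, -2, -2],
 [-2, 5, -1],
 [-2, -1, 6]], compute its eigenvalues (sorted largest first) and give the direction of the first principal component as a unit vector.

Step 1 — characteristic polynomial p(λ) = det(λI - Sigma) = λ³ - tr·λ² + c_1·λ - det, where tr = trace, c_1 = sum of the principal 2×2 minors, det = det(Sigma):
  tr = 3 + 5 + 6 = 14,
  c_1 = (3·5 - (-2)²) + (3·6 - (-2)²) + (5·6 - (-1)²) = 11 + 14 + 29 = 54,
  det = 3·(5·6 - (-1)²) - (-2)·((-2)·6 - (-1)·(-2)) + (-2)·((-2)·(-1) - 5·(-2)) = 3·(29) - (-2)·(-14) + (-2)·(12) = 35.
  So p(λ) = λ³ - 14λ² + 54λ - 35.
Step 2 — look for an integer root (rational root theorem: any rational root is an integer divisor of 35). Testing λ = 7:
  p(7) = 343 - 686 + 378 - 35 = 0  ✓
  Dividing out (λ - 7): p(λ) = (λ - 7)(λ² - 7λ + 5).
Step 3 — remaining eigenvalues from the quadratic λ² - 7λ + 5 = 0:
  Δ = 7² - 4·5 = 49 - 20 = 29,  λ = (7 ± √29)/2 = (7 ± 5.3852)/2 ≈ 6.1926 or 0.8074.
  Sorted: λ_1 = 7,  λ_2 = 6.1926,  λ_3 = 0.8074  (check: sum = 14 = tr ✓).

Step 4 — unit eigenvector for λ_1 = 7: v spans the null space of (Sigma - λ_1 I), whose rows are
  r_1 = (-4, -2, -2),  r_2 = (-2, -2, -1),  r_3 = (-2, -1, -1).
  v is orthogonal to every row, so take v ∝ r_1 × r_2 = ((-2)·(-1) - (-2)·(-2), (-2)·(-2) - (-4)·(-1), (-4)·(-2) - (-2)·(-2)) = (-2, 0, 4).
  Rescale (divide by 2; multiply by -1 so the first nonzero entry is positive): u = (1, 0, -2).
  ||u|| = √((1)² + (0)² + (-2)²) = √(5) ≈ 2.2361,  v_1 = u/||u|| ≈ (0.4472, 0, -0.8944) (||v_1|| = 1).

λ_1 = 7,  λ_2 = 6.1926,  λ_3 = 0.8074;  v_1 ≈ (0.4472, 0, -0.8944)
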